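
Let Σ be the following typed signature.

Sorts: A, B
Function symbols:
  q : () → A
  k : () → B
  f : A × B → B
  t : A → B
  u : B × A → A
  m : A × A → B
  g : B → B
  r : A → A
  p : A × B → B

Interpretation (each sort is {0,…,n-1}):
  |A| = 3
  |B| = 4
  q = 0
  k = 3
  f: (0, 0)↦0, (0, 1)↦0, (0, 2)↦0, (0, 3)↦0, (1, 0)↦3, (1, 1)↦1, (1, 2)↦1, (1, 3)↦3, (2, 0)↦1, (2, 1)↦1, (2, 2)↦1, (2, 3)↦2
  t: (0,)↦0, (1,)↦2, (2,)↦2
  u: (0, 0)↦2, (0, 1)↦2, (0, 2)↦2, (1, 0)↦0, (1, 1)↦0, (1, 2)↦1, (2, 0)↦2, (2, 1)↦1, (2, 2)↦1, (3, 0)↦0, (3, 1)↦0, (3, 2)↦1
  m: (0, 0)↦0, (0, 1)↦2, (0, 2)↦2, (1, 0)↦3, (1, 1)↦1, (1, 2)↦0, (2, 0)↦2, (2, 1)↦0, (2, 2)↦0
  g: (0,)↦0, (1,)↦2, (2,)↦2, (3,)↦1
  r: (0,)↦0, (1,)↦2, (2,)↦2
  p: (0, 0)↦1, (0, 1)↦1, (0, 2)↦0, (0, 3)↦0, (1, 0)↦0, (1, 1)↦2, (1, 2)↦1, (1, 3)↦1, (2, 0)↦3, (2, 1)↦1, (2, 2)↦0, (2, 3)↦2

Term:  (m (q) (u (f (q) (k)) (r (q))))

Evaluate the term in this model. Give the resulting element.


value = 2

  q = 0
  q = 0
  k = 3
  (f (q) (k)) = f(0, 3) = 0
  q = 0
  (r (q)) = r(0,) = 0
  (u (f (q) (k)) (r (q))) = u(0, 0) = 2
  (m (q) (u (f (q) (k)) (r (q)))) = m(0, 2) = 2


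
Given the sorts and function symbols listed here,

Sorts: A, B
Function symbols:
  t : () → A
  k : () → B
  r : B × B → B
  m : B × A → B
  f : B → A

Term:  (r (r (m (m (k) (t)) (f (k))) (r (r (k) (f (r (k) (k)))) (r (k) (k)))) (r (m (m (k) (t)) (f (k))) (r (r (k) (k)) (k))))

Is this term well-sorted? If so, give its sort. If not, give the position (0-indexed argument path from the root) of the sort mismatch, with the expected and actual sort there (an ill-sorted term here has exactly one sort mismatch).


ill-sorted at position [0, 1, 0, 1]: expected B, got A

        (k) : B
        (t) : A
      (m (k) (t)) : B
        (k) : B
      (f (k)) : A
    (m (m (k) (t)) (f (k))) : B
        (k) : B
            (k) : B
            (k) : B
          (r (k) (k)) : B
        (f (r (k) (k))) : A
      (r (k) (f (r (k) (k)))) : ✗ arg 1 at [0, 1, 0, 1] has sort A, expected B
        (k) : B
        (k) : B
      (r (k) (k)) : B
        (k) : B
        (t) : A
      (m (k) (t)) : B
        (k) : B
      (f (k)) : A
    (m (m (k) (t)) (f (k))) : B
        (k) : B
        (k) : B
      (r (k) (k)) : B
      (k) : B
    (r (r (k) (k)) (k)) : B
  (r (m (m (k) (t)) (f (k))) (r (r (k) (k)) (k))) : B


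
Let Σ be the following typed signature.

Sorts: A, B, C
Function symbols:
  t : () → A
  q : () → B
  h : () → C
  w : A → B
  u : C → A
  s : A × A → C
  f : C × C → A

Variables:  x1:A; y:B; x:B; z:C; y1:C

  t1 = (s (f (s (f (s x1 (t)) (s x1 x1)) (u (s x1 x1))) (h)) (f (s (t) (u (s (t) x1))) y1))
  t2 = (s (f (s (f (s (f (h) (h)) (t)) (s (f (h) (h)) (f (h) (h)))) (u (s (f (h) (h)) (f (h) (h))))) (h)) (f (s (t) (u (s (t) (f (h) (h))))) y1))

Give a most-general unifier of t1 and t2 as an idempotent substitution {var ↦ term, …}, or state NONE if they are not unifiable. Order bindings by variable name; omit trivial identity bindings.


{x1 ↦ (f (h) (h))}


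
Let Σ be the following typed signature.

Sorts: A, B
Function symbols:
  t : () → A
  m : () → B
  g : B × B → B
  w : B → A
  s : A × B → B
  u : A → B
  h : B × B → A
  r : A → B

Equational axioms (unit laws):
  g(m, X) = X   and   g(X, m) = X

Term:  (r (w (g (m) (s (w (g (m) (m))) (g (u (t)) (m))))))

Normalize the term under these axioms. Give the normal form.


normal form = (r (w (s (w (m)) (u (t)))))

1. (r (w (g (m) (s (w (g (m) (m))) (g (u (t)) (m))))))  →  (r (w (s (w (g (m) (m))) (g (u (t)) (m)))))
2. (r (w (s (w (g (m) (m))) (g (u (t)) (m)))))  →  (r (w (s (w (m)) (g (u (t)) (m)))))
3. (r (w (s (w (m)) (g (u (t)) (m)))))  →  (r (w (s (w (m)) (u (t)))))


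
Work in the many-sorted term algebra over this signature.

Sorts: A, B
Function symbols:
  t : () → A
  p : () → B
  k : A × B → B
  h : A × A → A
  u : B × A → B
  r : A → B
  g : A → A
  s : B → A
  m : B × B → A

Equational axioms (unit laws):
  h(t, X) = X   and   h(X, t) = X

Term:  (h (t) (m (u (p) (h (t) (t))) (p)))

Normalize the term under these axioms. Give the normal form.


1. (h (t) (m (u (p) (h (t) (t))) (p)))  →  (m (u (p) (h (t) (t))) (p))
2. (m (u (p) (h (t) (t))) (p))  →  (m (u (p) (t)) (p))

normal form = (m (u (p) (t)) (p))


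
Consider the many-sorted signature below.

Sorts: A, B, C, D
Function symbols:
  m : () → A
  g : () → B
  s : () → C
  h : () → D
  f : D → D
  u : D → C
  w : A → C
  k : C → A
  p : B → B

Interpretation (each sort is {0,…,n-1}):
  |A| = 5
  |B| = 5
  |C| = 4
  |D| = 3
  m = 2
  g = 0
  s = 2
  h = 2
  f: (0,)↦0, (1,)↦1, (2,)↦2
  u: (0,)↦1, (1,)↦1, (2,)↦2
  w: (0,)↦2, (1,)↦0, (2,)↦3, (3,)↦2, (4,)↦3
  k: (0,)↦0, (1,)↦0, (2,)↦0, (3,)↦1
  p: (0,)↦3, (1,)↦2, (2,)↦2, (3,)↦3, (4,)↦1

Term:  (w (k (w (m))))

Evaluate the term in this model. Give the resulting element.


  m = 2
  (w (m)) = w(2,) = 3
  (k (w (m))) = k(3,) = 1
  (w (k (w (m)))) = w(1,) = 0

value = 0


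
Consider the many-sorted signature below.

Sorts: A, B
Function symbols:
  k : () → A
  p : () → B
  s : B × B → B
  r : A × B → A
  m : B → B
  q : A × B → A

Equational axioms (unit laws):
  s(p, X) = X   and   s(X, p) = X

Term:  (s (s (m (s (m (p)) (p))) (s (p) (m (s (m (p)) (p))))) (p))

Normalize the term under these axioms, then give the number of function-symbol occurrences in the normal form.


1. (s (s (m (s (m (p)) (p))) (s (p) (m (s (m (p)) (p))))) (p))  →  (s (m (s (m (p)) (p))) (s (p) (m (s (m (p)) (p)))))
2. (s (m (s (m (p)) (p))) (s (p) (m (s (m (p)) (p)))))  →  (s (m (m (p))) (s (p) (m (s (m (p)) (p)))))
3. (s (m (m (p))) (s (p) (m (s (m (p)) (p)))))  →  (s (m (m (p))) (m (s (m (p)) (p))))
4. (s (m (m (p))) (m (s (m (p)) (p))))  →  (s (m (m (p))) (m (m (p))))
normal form: (s (m (m (p))) (m (m (p))))

size = 7


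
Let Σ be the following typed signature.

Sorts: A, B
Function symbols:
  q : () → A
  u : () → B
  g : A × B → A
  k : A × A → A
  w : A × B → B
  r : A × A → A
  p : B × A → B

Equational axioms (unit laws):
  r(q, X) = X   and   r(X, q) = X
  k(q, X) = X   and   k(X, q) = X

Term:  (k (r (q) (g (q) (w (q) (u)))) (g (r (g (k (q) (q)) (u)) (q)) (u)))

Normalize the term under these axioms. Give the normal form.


1. (k (r (q) (g (q) (w (q) (u)))) (g (r (g (k (q) (q)) (u)) (q)) (u)))  →  (k (g (q) (w (q) (u))) (g (r (g (k (q) (q)) (u)) (q)) (u)))
2. (k (g (q) (w (q) (u))) (g (r (g (k (q) (q)) (u)) (q)) (u)))  →  (k (g (q) (w (q) (u))) (g (g (k (q) (q)) (u)) (u)))
3. (k (g (q) (w (q) (u))) (g (g (k (q) (q)) (u)) (u)))  →  (k (g (q) (w (q) (u))) (g (g (q) (u)) (u)))

normal form = (k (g (q) (w (q) (u))) (g (g (q) (u)) (u)))


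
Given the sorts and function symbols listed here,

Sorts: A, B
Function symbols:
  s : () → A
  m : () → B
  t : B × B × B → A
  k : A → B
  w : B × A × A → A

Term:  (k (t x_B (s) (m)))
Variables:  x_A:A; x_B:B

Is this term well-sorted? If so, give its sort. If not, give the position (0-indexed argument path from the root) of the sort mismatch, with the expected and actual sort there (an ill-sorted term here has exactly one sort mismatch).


    x_B : B
    (s) : A
    (m) : B
  (t x_B (s) (m)) : ✗ arg 1 at [0, 1] has sort A, expected B

ill-sorted at position [0, 1]: expected B, got A


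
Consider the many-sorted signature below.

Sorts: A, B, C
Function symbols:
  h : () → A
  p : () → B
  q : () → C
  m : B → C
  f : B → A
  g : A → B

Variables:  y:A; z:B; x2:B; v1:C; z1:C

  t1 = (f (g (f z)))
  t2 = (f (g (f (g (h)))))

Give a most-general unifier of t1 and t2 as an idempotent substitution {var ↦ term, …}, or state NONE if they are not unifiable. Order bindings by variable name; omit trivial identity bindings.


{z ↦ (g (h))}


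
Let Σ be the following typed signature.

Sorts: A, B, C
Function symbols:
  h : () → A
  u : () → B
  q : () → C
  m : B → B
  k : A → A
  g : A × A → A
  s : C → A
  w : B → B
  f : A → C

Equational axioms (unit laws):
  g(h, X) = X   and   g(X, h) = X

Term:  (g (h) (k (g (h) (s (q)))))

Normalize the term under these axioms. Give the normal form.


1. (g (h) (k (g (h) (s (q)))))  →  (k (g (h) (s (q))))
2. (k (g (h) (s (q))))  →  (k (s (q)))

normal form = (k (s (q)))


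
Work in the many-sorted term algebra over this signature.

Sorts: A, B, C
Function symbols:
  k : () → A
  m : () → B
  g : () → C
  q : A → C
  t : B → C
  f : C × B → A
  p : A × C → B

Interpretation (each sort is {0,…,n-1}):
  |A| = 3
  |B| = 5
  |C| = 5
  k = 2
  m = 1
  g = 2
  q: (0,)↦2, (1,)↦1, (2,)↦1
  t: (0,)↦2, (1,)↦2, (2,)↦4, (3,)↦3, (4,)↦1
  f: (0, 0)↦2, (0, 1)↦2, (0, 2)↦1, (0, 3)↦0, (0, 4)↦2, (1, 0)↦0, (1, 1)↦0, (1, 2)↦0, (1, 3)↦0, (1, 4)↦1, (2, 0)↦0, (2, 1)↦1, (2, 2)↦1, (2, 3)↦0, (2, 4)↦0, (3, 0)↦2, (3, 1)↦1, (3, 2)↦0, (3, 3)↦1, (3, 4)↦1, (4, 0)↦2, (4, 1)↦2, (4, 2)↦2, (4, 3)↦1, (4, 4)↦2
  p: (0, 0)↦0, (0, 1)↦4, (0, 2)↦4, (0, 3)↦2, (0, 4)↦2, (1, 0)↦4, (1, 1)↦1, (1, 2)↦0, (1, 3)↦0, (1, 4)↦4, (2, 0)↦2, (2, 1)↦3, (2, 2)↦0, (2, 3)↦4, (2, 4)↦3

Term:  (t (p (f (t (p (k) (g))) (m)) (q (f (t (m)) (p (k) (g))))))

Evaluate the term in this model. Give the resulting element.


value = 2

  k = 2
  g = 2
  (p (k) (g)) = p(2, 2) = 0
  (t (p (k) (g))) = t(0,) = 2
  m = 1
  (f (t (p (k) (g))) (m)) = f(2, 1) = 1
  m = 1
  (t (m)) = t(1,) = 2
  k = 2
  g = 2
  (p (k) (g)) = p(2, 2) = 0
  (f (t (m)) (p (k) (g))) = f(2, 0) = 0
  (q (f (t (m)) (p (k) (g)))) = q(0,) = 2
  (p (f (t (p (k) (g))) (m)) (q (f (t (m)) (p (k) (g))))) = p(1, 2) = 0
  (t (p (f (t (p (k) (g))) (m)) (q (f (t (m)) (p (k) (g)))))) = t(0,) = 2


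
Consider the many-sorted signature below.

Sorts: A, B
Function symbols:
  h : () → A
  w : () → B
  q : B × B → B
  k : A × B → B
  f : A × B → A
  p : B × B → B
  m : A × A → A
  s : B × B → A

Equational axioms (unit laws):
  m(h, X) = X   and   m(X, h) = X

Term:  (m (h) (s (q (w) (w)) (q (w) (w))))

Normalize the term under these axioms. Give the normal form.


normal form = (s (q (w) (w)) (q (w) (w)))

1. (m (h) (s (q (w) (w)) (q (w) (w))))  →  (s (q (w) (w)) (q (w) (w)))


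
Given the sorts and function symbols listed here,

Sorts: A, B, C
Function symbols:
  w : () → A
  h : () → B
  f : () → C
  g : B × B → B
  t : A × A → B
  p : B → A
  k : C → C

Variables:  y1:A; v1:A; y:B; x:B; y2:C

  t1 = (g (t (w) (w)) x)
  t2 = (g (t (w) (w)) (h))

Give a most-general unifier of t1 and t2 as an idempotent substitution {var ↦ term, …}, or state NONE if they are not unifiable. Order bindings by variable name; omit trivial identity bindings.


{x ↦ (h)}


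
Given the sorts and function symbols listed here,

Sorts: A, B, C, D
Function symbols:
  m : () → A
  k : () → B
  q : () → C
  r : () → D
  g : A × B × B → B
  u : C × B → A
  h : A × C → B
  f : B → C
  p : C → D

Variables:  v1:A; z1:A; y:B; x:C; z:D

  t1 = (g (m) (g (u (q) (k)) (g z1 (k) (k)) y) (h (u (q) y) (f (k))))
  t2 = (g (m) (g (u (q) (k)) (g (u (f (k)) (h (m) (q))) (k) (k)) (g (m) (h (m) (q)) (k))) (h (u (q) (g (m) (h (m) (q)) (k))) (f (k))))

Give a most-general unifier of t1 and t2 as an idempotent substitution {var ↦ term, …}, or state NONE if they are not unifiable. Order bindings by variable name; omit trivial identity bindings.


{y ↦ (g (m) (h (m) (q)) (k)), z1 ↦ (u (f (k)) (h (m) (q)))}


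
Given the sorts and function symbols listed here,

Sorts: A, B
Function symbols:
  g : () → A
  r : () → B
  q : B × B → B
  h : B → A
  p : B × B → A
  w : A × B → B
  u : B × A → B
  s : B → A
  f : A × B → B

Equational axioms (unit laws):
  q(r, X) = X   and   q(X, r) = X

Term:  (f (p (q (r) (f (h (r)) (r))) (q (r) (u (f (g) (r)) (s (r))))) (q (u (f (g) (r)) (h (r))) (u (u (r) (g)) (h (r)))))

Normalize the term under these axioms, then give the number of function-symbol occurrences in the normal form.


1. (f (p (q (r) (f (h (r)) (r))) (q (r) (u (f (g) (r)) (s (r))))) (q (u (f (g) (r)) (h (r))) (u (u (r) (g)) (h (r)))))  →  (f (p (f (h (r)) (r)) (q (r) (u (f (g) (r)) (s (r))))) (q (u (f (g) (r)) (h (r))) (u (u (r) (g)) (h (r)))))
2. (f (p (f (h (r)) (r)) (q (r) (u (f (g) (r)) (s (r))))) (q (u (f (g) (r)) (h (r))) (u (u (r) (g)) (h (r)))))  →  (f (p (f (h (r)) (r)) (u (f (g) (r)) (s (r)))) (q (u (f (g) (r)) (h (r))) (u (u (r) (g)) (h (r)))))
normal form: (f (p (f (h (r)) (r)) (u (f (g) (r)) (s (r)))) (q (u (f (g) (r)) (h (r))) (u (u (r) (g)) (h (r)))))

size = 25


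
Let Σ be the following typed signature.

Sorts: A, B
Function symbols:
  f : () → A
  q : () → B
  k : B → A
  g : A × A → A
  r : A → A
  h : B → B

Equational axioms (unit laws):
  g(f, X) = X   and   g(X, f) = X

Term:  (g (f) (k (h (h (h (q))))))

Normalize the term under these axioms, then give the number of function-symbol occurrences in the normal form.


1. (g (f) (k (h (h (h (q))))))  →  (k (h (h (h (q)))))
normal form: (k (h (h (h (q)))))

size = 5


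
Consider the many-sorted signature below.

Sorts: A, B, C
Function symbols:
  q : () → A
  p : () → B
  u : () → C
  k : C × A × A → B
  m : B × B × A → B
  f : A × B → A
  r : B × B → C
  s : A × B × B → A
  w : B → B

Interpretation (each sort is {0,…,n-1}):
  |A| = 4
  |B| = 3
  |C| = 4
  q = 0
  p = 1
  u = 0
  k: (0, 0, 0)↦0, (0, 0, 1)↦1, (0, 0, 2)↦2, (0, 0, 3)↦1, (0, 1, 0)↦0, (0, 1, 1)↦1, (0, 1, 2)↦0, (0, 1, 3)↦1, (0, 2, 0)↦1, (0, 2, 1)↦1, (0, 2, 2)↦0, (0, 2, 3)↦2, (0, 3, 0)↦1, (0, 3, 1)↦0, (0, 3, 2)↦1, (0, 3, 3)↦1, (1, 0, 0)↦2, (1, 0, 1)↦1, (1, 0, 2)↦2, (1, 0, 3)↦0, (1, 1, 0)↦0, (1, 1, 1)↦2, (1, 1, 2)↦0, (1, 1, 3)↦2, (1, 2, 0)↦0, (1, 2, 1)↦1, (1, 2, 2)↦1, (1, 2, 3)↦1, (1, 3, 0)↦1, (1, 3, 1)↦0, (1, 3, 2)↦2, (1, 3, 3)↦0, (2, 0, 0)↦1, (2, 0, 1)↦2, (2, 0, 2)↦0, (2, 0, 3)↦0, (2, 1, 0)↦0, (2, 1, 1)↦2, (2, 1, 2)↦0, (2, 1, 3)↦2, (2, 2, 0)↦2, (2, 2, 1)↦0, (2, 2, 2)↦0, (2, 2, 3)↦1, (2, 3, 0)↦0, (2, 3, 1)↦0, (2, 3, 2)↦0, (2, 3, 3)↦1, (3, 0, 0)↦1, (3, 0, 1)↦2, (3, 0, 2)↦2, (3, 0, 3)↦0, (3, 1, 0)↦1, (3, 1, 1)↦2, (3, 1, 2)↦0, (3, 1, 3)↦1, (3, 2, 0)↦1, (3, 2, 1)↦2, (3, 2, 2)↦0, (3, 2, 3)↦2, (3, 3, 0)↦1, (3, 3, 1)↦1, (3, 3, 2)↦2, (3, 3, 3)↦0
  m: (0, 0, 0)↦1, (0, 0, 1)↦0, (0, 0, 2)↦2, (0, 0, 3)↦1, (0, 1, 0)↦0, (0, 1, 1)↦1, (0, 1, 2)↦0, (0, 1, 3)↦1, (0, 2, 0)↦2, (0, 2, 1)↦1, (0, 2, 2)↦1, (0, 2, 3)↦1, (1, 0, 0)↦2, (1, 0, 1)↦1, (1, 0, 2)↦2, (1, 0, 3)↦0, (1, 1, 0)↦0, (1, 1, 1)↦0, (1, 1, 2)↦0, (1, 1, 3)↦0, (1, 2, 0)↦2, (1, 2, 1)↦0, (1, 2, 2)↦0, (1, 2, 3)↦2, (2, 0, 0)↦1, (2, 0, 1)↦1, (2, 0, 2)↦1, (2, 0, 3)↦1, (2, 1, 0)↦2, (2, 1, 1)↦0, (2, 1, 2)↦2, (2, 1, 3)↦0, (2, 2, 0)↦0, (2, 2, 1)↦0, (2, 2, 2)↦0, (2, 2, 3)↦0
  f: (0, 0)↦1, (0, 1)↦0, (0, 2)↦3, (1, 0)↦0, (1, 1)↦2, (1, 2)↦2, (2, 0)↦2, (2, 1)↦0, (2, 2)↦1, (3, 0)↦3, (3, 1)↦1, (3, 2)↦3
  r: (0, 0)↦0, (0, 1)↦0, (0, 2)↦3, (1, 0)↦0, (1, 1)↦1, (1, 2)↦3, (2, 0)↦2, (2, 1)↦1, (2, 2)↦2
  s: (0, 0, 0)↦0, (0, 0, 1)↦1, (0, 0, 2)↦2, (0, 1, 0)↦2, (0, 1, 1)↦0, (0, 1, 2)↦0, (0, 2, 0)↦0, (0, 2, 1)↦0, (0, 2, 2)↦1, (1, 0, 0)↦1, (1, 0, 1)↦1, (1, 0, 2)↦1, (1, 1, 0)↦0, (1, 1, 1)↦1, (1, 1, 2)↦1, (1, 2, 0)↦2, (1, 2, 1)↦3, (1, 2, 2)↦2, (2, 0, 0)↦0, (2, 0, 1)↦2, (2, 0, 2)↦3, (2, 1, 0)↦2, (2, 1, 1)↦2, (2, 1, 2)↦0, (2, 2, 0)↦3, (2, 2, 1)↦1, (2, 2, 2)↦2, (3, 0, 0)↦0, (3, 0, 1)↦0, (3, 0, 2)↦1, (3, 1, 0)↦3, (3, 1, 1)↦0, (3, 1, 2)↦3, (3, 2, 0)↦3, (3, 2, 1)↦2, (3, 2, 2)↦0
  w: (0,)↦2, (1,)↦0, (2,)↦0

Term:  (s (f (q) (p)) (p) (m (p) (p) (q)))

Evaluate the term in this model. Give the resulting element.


  q = 0
  p = 1
  (f (q) (p)) = f(0, 1) = 0
  p = 1
  p = 1
  p = 1
  q = 0
  (m (p) (p) (q)) = m(1, 1, 0) = 0
  (s (f (q) (p)) (p) (m (p) (p) (q))) = s(0, 1, 0) = 2

value = 2


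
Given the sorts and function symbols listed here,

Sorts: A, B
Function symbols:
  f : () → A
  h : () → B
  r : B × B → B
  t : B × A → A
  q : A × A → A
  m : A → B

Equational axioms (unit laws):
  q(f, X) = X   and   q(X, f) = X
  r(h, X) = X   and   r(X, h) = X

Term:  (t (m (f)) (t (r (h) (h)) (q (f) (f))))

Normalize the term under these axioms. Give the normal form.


normal form = (t (m (f)) (t (h) (f)))

1. (t (m (f)) (t (r (h) (h)) (q (f) (f))))  →  (t (m (f)) (t (h) (q (f) (f))))
2. (t (m (f)) (t (h) (q (f) (f))))  →  (t (m (f)) (t (h) (f)))


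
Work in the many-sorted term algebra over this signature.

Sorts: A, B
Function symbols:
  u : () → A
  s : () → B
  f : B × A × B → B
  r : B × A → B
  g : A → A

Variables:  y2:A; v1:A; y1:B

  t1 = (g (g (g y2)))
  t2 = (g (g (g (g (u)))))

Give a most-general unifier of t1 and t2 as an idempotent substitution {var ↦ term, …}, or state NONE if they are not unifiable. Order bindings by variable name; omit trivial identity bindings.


{y2 ↦ (g (u))}


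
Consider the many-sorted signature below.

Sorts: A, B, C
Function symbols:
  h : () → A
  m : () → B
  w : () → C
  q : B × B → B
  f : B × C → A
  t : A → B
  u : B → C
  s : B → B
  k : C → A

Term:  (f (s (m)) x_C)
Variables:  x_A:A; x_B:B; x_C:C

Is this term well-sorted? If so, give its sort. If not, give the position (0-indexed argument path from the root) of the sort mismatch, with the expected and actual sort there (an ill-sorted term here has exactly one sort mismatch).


    (m) : B
  (s (m)) : B
  x_C : C
(f (s (m)) x_C) : A

well-sorted; sort = A


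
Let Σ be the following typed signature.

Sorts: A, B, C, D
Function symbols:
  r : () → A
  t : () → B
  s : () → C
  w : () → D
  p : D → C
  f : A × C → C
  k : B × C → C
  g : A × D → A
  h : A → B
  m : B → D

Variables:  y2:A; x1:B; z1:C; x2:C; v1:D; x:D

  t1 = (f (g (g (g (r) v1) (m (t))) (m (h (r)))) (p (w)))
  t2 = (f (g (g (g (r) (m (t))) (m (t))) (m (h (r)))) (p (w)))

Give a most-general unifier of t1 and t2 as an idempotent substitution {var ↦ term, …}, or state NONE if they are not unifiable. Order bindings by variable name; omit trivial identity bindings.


{v1 ↦ (m (t))}


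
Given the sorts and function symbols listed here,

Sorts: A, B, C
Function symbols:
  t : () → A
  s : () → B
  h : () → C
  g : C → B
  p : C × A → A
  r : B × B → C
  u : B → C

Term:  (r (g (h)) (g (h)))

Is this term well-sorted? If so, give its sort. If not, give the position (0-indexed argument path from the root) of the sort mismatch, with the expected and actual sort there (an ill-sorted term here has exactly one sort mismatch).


    (h) : C
  (g (h)) : B
    (h) : C
  (g (h)) : B
(r (g (h)) (g (h))) : C

well-sorted; sort = C


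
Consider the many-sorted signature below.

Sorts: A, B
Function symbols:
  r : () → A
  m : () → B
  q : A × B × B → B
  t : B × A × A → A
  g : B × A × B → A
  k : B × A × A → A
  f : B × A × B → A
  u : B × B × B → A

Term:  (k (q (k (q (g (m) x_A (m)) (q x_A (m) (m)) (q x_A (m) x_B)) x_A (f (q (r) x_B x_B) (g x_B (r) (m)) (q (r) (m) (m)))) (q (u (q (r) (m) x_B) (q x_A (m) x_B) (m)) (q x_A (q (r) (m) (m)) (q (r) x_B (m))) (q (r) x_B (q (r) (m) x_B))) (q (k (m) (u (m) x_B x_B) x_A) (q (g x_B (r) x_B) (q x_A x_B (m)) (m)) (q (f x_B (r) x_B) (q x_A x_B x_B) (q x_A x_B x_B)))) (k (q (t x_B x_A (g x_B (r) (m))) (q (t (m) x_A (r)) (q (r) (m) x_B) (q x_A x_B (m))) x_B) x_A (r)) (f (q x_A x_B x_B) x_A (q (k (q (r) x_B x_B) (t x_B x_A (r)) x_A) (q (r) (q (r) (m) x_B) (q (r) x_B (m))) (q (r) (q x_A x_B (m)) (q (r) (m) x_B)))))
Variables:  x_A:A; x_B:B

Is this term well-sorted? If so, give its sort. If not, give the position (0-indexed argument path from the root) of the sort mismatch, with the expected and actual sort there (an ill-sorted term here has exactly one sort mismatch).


well-sorted; sort = A

          (m) : B
          x_A : A
          (m) : B
        (g (m) x_A (m)) : A
          x_A : A
          (m) : B
          (m) : B
        (q x_A (m) (m)) : B
          x_A : A
          (m) : B
          x_B : B
        (q x_A (m) x_B) : B
      (q (g (m) x_A (m)) (q x_A (m) (m)) (q x_A (m) x_B)) : B
      x_A : A
          (r) : A
          x_B : B
          x_B : B
        (q (r) x_B x_B) : B
          x_B : B
          (r) : A
          (m) : B
        (g x_B (r) (m)) : A
          (r) : A
          (m) : B
          (m) : B
        (q (r) (m) (m)) : B
      (f (q (r) x_B x_B) (g x_B (r) (m)) (q (r) (m) (m))) : A
    (k (q (g (m) x_A (m)) (q x_A (m) (m)) (q x_A (m) x_B)) x_A (f (q (r) x_B x_B) (g x_B (r) (m)) (q (r) (m) (m)))) : A
          (r) : A
          (m) : B
          x_B : B
        (q (r) (m) x_B) : B
          x_A : A
          (m) : B
          x_B : B
        (q x_A (m) x_B) : B
        (m) : B
      (u (q (r) (m) x_B) (q x_A (m) x_B) (m)) : A
        x_A : A
          (r) : A
          (m) : B
          (m) : B
        (q (r) (m) (m)) : B
          (r) : A
          x_B : B
          (m) : B
        (q (r) x_B (m)) : B
      (q x_A (q (r) (m) (m)) (q (r) x_B (m))) : B
        (r) : A
        x_B : B
          (r) : A
          (m) : B
          x_B : B
        (q (r) (m) x_B) : B
      (q (r) x_B (q (r) (m) x_B)) : B
    (q (u (q (r) (m) x_B) (q x_A (m) x_B) (m)) (q x_A (q (r) (m) (m)) (q (r) x_B (m))) (q (r) x_B (q (r) (m) x_B))) : B
        (m) : B
          (m) : B
          x_B : B
          x_B : B
        (u (m) x_B x_B) : A
        x_A : A
      (k (m) (u (m) x_B x_B) x_A) : A
          x_B : B
          (r) : A
          x_B : B
        (g x_B (r) x_B) : A
          x_A : A
          x_B : B
          (m) : B
        (q x_A x_B (m)) : B
        (m) : B
      (q (g x_B (r) x_B) (q x_A x_B (m)) (m)) : B
          x_B : B
          (r) : A
          x_B : B
        (f x_B (r) x_B) : A
          x_A : A
          x_B : B
          x_B : B
        (q x_A x_B x_B) : B
          x_A : A
          x_B : B
          x_B : B
        (q x_A x_B x_B) : B
      (q (f x_B (r) x_B) (q x_A x_B x_B) (q x_A x_B x_B)) : B
    (q (k (m) (u (m) x_B x_B) x_A) (q (g x_B (r) x_B) (q x_A x_B (m)) (m)) (q (f x_B (r) x_B) (q x_A x_B x_B) (q x_A x_B x_B))) : B
  (q (k (q (g (m) x_A (m)) (q x_A (m) (m)) (q x_A (m) x_B)) x_A (f (q (r) x_B x_B) (g x_B (r) (m)) (q (r) (m) (m)))) (q (u (q (r) (m) x_B) (q x_A (m) x_B) (m)) (q x_A (q (r) (m) (m)) (q (r) x_B (m))) (q (r) x_B (q (r) (m) x_B))) (q (k (m) (u (m) x_B x_B) x_A) (q (g x_B (r) x_B) (q x_A x_B (m)) (m)) (q (f x_B (r) x_B) (q x_A x_B x_B) (q x_A x_B x_B)))) : B
        x_B : B
        x_A : A
          x_B : B
          (r) : A
          (m) : B
        (g x_B (r) (m)) : A
      (t x_B x_A (g x_B (r) (m))) : A
          (m) : B
          x_A : A
          (r) : A
        (t (m) x_A (r)) : A
          (r) : A
          (m) : B
          x_B : B
        (q (r) (m) x_B) : B
          x_A : A
          x_B : B
          (m) : B
        (q x_A x_B (m)) : B
      (q (t (m) x_A (r)) (q (r) (m) x_B) (q x_A x_B (m))) : B
      x_B : B
    (q (t x_B x_A (g x_B (r) (m))) (q (t (m) x_A (r)) (q (r) (m) x_B) (q x_A x_B (m))) x_B) : B
    x_A : A
    (r) : A
  (k (q (t x_B x_A (g x_B (r) (m))) (q (t (m) x_A (r)) (q (r) (m) x_B) (q x_A x_B (m))) x_B) x_A (r)) : A
      x_A : A
      x_B : B
      x_B : B
    (q x_A x_B x_B) : B
    x_A : A
          (r) : A
          x_B : B
          x_B : B
        (q (r) x_B x_B) : B
          x_B : B
          x_A : A
          (r) : A
        (t x_B x_A (r)) : A
        x_A : A
      (k (q (r) x_B x_B) (t x_B x_A (r)) x_A) : A
        (r) : A
          (r) : A
          (m) : B
          x_B : B
        (q (r) (m) x_B) : B
          (r) : A
          x_B : B
          (m) : B
        (q (r) x_B (m)) : B
      (q (r) (q (r) (m) x_B) (q (r) x_B (m))) : B
        (r) : A
          x_A : A
          x_B : B
          (m) : B
        (q x_A x_B (m)) : B
          (r) : A
          (m) : B
          x_B : B
        (q (r) (m) x_B) : B
      (q (r) (q x_A x_B (m)) (q (r) (m) x_B)) : B
    (q (k (q (r) x_B x_B) (t x_B x_A (r)) x_A) (q (r) (q (r) (m) x_B) (q (r) x_B (m))) (q (r) (q x_A x_B (m)) (q (r) (m) x_B))) : B
  (f (q x_A x_B x_B) x_A (q (k (q (r) x_B x_B) (t x_B x_A (r)) x_A) (q (r) (q (r) (m) x_B) (q (r) x_B (m))) (q (r) (q x_A x_B (m)) (q (r) (m) x_B)))) : A
(k (q (k (q (g (m) x_A (m)) (q x_A (m) (m)) (q x_A (m) x_B)) x_A (f (q (r) x_B x_B) (g x_B (r) (m)) (q (r) (m) (m)))) (q (u (q (r) (m) x_B) (q x_A (m) x_B) (m)) (q x_A (q (r) (m) (m)) (q (r) x_B (m))) (q (r) x_B (q (r) (m) x_B))) (q (k (m) (u (m) x_B x_B) x_A) (q (g x_B (r) x_B) (q x_A x_B (m)) (m)) (q (f x_B (r) x_B) (q x_A x_B x_B) (q x_A x_B x_B)))) (k (q (t x_B x_A (g x_B (r) (m))) (q (t (m) x_A (r)) (q (r) (m) x_B) (q x_A x_B (m))) x_B) x_A (r)) (f (q x_A x_B x_B) x_A (q (k (q (r) x_B x_B) (t x_B x_A (r)) x_A) (q (r) (q (r) (m) x_B) (q (r) x_B (m))) (q (r) (q x_A x_B (m)) (q (r) (m) x_B))))) : A


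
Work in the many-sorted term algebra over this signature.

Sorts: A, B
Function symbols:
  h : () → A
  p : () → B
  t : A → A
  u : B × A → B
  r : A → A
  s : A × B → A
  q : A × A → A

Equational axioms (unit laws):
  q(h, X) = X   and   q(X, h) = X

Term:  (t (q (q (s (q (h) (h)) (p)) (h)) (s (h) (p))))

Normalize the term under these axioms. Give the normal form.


normal form = (t (q (s (h) (p)) (s (h) (p))))

1. (t (q (q (s (q (h) (h)) (p)) (h)) (s (h) (p))))  →  (t (q (s (q (h) (h)) (p)) (s (h) (p))))
2. (t (q (s (q (h) (h)) (p)) (s (h) (p))))  →  (t (q (s (h) (p)) (s (h) (p))))


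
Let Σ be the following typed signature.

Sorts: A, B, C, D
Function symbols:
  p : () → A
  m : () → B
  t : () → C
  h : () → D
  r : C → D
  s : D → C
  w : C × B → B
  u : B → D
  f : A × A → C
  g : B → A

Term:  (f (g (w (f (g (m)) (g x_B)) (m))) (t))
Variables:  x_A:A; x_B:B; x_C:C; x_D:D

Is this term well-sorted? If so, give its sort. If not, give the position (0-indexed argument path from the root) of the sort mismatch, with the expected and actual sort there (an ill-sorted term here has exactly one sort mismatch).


ill-sorted at position [1]: expected A, got C

          (m) : B
        (g (m)) : A
          x_B : B
        (g x_B) : A
      (f (g (m)) (g x_B)) : C
      (m) : B
    (w (f (g (m)) (g x_B)) (m)) : B
  (g (w (f (g (m)) (g x_B)) (m))) : A
  (t) : C
(f (g (w (f (g (m)) (g x_B)) (m))) (t)) : ✗ arg 1 at [1] has sort C, expected A


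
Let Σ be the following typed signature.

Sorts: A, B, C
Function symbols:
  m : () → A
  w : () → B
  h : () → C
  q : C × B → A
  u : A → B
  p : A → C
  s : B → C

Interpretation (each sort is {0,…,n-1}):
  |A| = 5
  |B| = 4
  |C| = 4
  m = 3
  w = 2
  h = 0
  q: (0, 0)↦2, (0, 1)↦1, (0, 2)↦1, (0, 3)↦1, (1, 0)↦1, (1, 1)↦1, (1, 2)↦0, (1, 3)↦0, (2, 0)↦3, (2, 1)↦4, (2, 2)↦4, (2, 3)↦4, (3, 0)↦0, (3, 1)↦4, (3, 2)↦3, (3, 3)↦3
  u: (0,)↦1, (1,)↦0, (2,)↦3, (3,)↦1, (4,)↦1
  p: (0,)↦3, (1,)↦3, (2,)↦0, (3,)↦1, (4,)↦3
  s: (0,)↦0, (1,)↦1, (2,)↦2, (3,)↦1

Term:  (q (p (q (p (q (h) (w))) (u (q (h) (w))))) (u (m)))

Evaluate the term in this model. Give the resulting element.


value = 4

  h = 0
  w = 2
  (q (h) (w)) = q(0, 2) = 1
  (p (q (h) (w))) = p(1,) = 3
  h = 0
  w = 2
  (q (h) (w)) = q(0, 2) = 1
  (u (q (h) (w))) = u(1,) = 0
  (q (p (q (h) (w))) (u (q (h) (w)))) = q(3, 0) = 0
  (p (q (p (q (h) (w))) (u (q (h) (w))))) = p(0,) = 3
  m = 3
  (u (m)) = u(3,) = 1
  (q (p (q (p (q (h) (w))) (u (q (h) (w))))) (u (m))) = q(3, 1) = 4


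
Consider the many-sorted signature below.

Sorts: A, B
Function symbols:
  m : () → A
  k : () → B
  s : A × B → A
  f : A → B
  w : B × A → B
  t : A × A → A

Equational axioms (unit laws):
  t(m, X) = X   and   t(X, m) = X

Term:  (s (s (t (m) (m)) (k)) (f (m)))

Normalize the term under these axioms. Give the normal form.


normal form = (s (s (m) (k)) (f (m)))

1. (s (s (t (m) (m)) (k)) (f (m)))  →  (s (s (m) (k)) (f (m)))


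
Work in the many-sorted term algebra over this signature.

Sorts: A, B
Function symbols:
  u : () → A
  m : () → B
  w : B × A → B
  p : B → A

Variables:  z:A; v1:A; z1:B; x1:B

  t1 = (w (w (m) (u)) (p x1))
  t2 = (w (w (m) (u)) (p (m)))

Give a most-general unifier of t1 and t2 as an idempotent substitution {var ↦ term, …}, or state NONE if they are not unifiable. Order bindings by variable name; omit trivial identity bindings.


{x1 ↦ (m)}


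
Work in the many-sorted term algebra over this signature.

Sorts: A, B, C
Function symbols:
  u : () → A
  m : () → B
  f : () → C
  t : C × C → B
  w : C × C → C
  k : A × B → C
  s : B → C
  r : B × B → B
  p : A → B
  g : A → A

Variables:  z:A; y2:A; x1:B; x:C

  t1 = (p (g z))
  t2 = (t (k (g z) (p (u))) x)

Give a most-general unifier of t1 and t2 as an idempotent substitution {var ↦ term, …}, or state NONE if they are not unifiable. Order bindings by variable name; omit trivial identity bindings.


NONE (not unifiable)

head clash or occurs-check failure — not unifiable


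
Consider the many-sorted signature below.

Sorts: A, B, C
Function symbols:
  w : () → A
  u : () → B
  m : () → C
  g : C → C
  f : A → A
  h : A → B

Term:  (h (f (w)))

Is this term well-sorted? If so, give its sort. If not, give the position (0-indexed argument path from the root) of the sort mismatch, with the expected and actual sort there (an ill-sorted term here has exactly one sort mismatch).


well-sorted; sort = B

    (w) : A
  (f (w)) : A
(h (f (w))) : B


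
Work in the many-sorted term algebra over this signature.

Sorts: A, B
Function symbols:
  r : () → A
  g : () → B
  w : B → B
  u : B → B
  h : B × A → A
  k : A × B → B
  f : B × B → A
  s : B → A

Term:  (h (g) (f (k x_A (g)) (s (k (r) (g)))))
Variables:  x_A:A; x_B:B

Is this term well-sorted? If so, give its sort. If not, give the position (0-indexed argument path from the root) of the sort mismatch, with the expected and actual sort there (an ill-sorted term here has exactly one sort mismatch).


ill-sorted at position [1, 1]: expected B, got A

  (g) : B
      x_A : A
      (g) : B
    (k x_A (g)) : B
        (r) : A
        (g) : B
      (k (r) (g)) : B
    (s (k (r) (g))) : A
  (f (k x_A (g)) (s (k (r) (g)))) : ✗ arg 1 at [1, 1] has sort A, expected B


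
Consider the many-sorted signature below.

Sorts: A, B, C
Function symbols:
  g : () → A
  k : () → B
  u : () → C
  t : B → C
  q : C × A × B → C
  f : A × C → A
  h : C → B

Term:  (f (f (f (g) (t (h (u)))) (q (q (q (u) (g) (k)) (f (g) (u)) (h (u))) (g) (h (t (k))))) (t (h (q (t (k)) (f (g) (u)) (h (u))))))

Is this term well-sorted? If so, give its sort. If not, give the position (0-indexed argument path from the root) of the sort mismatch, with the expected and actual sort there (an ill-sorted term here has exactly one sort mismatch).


well-sorted; sort = A

      (g) : A
          (u) : C
        (h (u)) : B
      (t (h (u))) : C
    (f (g) (t (h (u)))) : A
          (u) : C
          (g) : A
          (k) : B
        (q (u) (g) (k)) : C
          (g) : A
          (u) : C
        (f (g) (u)) : A
          (u) : C
        (h (u)) : B
      (q (q (u) (g) (k)) (f (g) (u)) (h (u))) : C
      (g) : A
          (k) : B
        (t (k)) : C
      (h (t (k))) : B
    (q (q (q (u) (g) (k)) (f (g) (u)) (h (u))) (g) (h (t (k)))) : C
  (f (f (g) (t (h (u)))) (q (q (q (u) (g) (k)) (f (g) (u)) (h (u))) (g) (h (t (k))))) : A
          (k) : B
        (t (k)) : C
          (g) : A
          (u) : C
        (f (g) (u)) : A
          (u) : C
        (h (u)) : B
      (q (t (k)) (f (g) (u)) (h (u))) : C
    (h (q (t (k)) (f (g) (u)) (h (u)))) : B
  (t (h (q (t (k)) (f (g) (u)) (h (u))))) : C
(f (f (f (g) (t (h (u)))) (q (q (q (u) (g) (k)) (f (g) (u)) (h (u))) (g) (h (t (k))))) (t (h (q (t (k)) (f (g) (u)) (h (u)))))) : A


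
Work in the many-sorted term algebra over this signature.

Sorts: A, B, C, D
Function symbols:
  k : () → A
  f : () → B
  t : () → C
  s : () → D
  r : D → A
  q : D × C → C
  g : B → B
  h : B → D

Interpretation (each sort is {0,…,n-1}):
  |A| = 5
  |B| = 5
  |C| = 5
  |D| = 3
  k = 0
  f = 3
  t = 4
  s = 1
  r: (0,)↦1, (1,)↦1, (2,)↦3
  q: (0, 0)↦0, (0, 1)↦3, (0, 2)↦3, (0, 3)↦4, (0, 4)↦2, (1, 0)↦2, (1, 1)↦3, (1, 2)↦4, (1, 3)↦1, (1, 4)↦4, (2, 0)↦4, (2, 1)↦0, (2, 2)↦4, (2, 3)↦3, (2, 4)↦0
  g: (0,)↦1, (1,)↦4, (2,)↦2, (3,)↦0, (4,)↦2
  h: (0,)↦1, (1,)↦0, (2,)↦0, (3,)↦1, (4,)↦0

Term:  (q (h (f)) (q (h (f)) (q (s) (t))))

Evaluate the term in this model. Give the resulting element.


  f = 3
  (h (f)) = h(3,) = 1
  f = 3
  (h (f)) = h(3,) = 1
  s = 1
  t = 4
  (q (s) (t)) = q(1, 4) = 4
  (q (h (f)) (q (s) (t))) = q(1, 4) = 4
  (q (h (f)) (q (h (f)) (q (s) (t)))) = q(1, 4) = 4

value = 4


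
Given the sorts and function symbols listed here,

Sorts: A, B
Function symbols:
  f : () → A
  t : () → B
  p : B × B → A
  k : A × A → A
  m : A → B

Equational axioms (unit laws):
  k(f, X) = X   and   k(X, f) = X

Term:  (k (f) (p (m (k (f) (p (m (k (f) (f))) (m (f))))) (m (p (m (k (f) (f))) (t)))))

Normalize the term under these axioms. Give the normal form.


normal form = (p (m (p (m (f)) (m (f)))) (m (p (m (f)) (t))))

1. (k (f) (p (m (k (f) (p (m (k (f) (f))) (m (f))))) (m (p (m (k (f) (f))) (t)))))  →  (p (m (k (f) (p (m (k (f) (f))) (m (f))))) (m (p (m (k (f) (f))) (t))))
2. (p (m (k (f) (p (m (k (f) (f))) (m (f))))) (m (p (m (k (f) (f))) (t))))  →  (p (m (p (m (k (f) (f))) (m (f)))) (m (p (m (k (f) (f))) (t))))
3. (p (m (p (m (k (f) (f))) (m (f)))) (m (p (m (k (f) (f))) (t))))  →  (p (m (p (m (f)) (m (f)))) (m (p (m (k (f) (f))) (t))))
4. (p (m (p (m (f)) (m (f)))) (m (p (m (k (f) (f))) (t))))  →  (p (m (p (m (f)) (m (f)))) (m (p (m (f)) (t))))


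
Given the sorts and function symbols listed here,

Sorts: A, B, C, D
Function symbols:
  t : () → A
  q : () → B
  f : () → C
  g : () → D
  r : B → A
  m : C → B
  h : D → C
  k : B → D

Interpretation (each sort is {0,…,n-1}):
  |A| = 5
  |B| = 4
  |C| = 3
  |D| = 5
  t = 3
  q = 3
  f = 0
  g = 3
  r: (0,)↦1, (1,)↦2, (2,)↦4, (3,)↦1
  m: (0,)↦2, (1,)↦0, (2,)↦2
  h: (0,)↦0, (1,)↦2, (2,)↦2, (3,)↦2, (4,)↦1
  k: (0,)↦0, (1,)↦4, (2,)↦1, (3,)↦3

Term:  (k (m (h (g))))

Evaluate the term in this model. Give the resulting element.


value = 1

  g = 3
  (h (g)) = h(3,) = 2
  (m (h (g))) = m(2,) = 2
  (k (m (h (g)))) = k(2,) = 1


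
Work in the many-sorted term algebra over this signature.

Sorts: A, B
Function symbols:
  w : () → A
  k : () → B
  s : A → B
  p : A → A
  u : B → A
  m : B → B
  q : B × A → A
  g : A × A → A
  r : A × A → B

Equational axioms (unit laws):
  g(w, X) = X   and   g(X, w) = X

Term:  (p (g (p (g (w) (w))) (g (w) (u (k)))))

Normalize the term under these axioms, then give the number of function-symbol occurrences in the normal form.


size = 6

1. (p (g (p (g (w) (w))) (g (w) (u (k)))))  →  (p (g (p (w)) (g (w) (u (k)))))
2. (p (g (p (w)) (g (w) (u (k)))))  →  (p (g (p (w)) (u (k))))
normal form: (p (g (p (w)) (u (k))))


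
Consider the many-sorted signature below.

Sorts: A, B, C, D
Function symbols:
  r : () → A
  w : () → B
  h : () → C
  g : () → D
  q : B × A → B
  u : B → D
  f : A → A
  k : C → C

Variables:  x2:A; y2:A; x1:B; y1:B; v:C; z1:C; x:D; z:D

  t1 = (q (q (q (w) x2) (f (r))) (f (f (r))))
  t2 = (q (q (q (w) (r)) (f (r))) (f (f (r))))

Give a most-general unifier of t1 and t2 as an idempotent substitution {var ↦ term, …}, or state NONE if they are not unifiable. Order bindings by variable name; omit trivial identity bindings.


{x2 ↦ (r)}


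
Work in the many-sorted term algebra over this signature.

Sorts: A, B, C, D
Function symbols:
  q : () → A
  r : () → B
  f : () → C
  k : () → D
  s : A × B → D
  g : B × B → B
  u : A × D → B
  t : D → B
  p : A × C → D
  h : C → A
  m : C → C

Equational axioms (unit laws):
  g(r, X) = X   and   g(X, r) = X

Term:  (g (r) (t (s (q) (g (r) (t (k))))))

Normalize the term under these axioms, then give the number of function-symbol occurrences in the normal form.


1. (g (r) (t (s (q) (g (r) (t (k))))))  →  (t (s (q) (g (r) (t (k)))))
2. (t (s (q) (g (r) (t (k)))))  →  (t (s (q) (t (k))))
normal form: (t (s (q) (t (k))))

size = 5


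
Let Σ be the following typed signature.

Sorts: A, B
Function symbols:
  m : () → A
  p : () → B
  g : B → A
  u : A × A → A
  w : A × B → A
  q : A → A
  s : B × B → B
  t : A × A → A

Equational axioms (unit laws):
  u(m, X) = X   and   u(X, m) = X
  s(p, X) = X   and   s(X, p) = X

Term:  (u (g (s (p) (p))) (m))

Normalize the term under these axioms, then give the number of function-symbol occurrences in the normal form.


1. (u (g (s (p) (p))) (m))  →  (g (s (p) (p)))
2. (g (s (p) (p)))  →  (g (p))
normal form: (g (p))

size = 2


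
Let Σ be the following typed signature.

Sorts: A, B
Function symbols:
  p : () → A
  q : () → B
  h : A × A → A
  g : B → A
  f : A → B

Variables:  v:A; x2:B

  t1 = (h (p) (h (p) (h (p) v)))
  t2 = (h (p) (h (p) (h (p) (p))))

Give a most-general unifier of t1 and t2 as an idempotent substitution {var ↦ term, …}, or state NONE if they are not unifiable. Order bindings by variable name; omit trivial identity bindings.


{v ↦ (p)}


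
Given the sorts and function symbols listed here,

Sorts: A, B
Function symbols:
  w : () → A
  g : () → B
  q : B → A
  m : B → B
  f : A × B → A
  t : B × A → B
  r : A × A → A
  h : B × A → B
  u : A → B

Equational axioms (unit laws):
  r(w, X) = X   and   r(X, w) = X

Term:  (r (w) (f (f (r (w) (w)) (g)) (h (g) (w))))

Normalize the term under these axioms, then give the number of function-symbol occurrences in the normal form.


size = 7

1. (r (w) (f (f (r (w) (w)) (g)) (h (g) (w))))  →  (f (f (r (w) (w)) (g)) (h (g) (w)))
2. (f (f (r (w) (w)) (g)) (h (g) (w)))  →  (f (f (w) (g)) (h (g) (w)))
normal form: (f (f (w) (g)) (h (g) (w)))


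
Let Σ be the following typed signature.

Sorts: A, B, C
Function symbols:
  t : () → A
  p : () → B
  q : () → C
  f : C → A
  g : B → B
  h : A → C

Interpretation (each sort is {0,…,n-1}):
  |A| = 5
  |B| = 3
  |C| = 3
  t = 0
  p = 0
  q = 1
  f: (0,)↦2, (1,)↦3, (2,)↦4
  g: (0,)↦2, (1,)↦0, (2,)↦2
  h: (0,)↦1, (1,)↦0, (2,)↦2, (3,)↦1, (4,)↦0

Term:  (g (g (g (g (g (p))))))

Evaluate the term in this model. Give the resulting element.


  p = 0
  (g (p)) = g(0,) = 2
  (g (g (p))) = g(2,) = 2
  (g (g (g (p)))) = g(2,) = 2
  (g (g (g (g (p))))) = g(2,) = 2
  (g (g (g (g (g (p)))))) = g(2,) = 2

value = 2


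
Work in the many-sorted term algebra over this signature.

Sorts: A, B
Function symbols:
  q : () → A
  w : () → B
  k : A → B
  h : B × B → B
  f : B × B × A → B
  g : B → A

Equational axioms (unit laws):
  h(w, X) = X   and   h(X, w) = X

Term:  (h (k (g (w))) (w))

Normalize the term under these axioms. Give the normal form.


normal form = (k (g (w)))

1. (h (k (g (w))) (w))  →  (k (g (w)))


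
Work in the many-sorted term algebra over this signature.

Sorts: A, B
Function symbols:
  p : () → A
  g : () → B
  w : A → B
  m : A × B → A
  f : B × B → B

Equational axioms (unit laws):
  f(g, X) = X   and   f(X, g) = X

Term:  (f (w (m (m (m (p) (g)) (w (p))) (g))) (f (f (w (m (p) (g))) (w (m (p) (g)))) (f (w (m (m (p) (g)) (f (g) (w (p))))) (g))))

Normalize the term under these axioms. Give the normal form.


1. (f (w (m (m (m (p) (g)) (w (p))) (g))) (f (f (w (m (p) (g))) (w (m (p) (g)))) (f (w (m (m (p) (g)) (f (g) (w (p))))) (g))))  →  (f (w (m (m (m (p) (g)) (w (p))) (g))) (f (f (w (m (p) (g))) (w (m (p) (g)))) (w (m (m (p) (g)) (f (g) (w (p)))))))
2. (f (w (m (m (m (p) (g)) (w (p))) (g))) (f (f (w (m (p) (g))) (w (m (p) (g)))) (w (m (m (p) (g)) (f (g) (w (p)))))))  →  (f (w (m (m (m (p) (g)) (w (p))) (g))) (f (f (w (m (p) (g))) (w (m (p) (g)))) (w (m (m (p) (g)) (w (p))))))

normal form = (f (w (m (m (m (p) (g)) (w (p))) (g))) (f (f (w (m (p) (g))) (w (m (p) (g)))) (w (m (m (p) (g)) (w (p))))))
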